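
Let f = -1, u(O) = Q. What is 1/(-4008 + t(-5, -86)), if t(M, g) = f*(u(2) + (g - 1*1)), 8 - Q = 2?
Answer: -1/3927 ≈ -0.00025465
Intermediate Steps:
Q = 6 (Q = 8 - 1*2 = 8 - 2 = 6)
u(O) = 6
t(M, g) = -5 - g (t(M, g) = -(6 + (g - 1*1)) = -(6 + (g - 1)) = -(6 + (-1 + g)) = -(5 + g) = -5 - g)
1/(-4008 + t(-5, -86)) = 1/(-4008 + (-5 - 1*(-86))) = 1/(-4008 + (-5 + 86)) = 1/(-4008 + 81) = 1/(-3927) = -1/3927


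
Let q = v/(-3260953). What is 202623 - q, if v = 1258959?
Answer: 660745338678/3260953 ≈ 2.0262e+5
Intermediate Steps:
q = -1258959/3260953 (q = 1258959/(-3260953) = 1258959*(-1/3260953) = -1258959/3260953 ≈ -0.38607)
202623 - q = 202623 - 1*(-1258959/3260953) = 202623 + 1258959/3260953 = 660745338678/3260953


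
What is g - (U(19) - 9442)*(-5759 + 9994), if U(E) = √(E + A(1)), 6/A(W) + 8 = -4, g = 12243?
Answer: 39999113 - 4235*√74/2 ≈ 3.9981e+7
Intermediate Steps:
A(W) = -½ (A(W) = 6/(-8 - 4) = 6/(-12) = 6*(-1/12) = -½)
U(E) = √(-½ + E) (U(E) = √(E - ½) = √(-½ + E))
g - (U(19) - 9442)*(-5759 + 9994) = 12243 - (√(-2 + 4*19)/2 - 9442)*(-5759 + 9994) = 12243 - (√(-2 + 76)/2 - 9442)*4235 = 12243 - (√74/2 - 9442)*4235 = 12243 - (-9442 + √74/2)*4235 = 12243 - (-39986870 + 4235*√74/2) = 12243 + (39986870 - 4235*√74/2) = 39999113 - 4235*√74/2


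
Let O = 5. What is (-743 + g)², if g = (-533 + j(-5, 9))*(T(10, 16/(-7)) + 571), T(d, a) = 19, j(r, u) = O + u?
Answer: 94220144209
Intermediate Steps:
j(r, u) = 5 + u
g = -306210 (g = (-533 + (5 + 9))*(19 + 571) = (-533 + 14)*590 = -519*590 = -306210)
(-743 + g)² = (-743 - 306210)² = (-306953)² = 94220144209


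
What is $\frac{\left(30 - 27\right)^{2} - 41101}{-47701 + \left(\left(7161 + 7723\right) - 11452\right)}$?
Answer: $\frac{41092}{44269} \approx 0.92823$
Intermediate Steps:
$\frac{\left(30 - 27\right)^{2} - 41101}{-47701 + \left(\left(7161 + 7723\right) - 11452\right)} = \frac{3^{2} - 41101}{-47701 + \left(14884 - 11452\right)} = \frac{9 - 41101}{-47701 + 3432} = - \frac{41092}{-44269} = \left(-41092\right) \left(- \frac{1}{44269}\right) = \frac{41092}{44269}$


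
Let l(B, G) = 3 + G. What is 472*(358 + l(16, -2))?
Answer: 169448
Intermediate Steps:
472*(358 + l(16, -2)) = 472*(358 + (3 - 2)) = 472*(358 + 1) = 472*359 = 169448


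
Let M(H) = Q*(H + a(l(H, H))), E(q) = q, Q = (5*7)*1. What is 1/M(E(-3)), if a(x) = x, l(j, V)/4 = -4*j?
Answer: 1/1575 ≈ 0.00063492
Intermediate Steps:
l(j, V) = -16*j (l(j, V) = 4*(-4*j) = -16*j)
Q = 35 (Q = 35*1 = 35)
M(H) = -525*H (M(H) = 35*(H - 16*H) = 35*(-15*H) = -525*H)
1/M(E(-3)) = 1/(-525*(-3)) = 1/1575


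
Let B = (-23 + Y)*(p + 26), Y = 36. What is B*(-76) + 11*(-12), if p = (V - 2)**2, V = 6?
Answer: -41628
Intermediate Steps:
p = 16 (p = (6 - 2)**2 = 4**2 = 16)
B = 546 (B = (-23 + 36)*(16 + 26) = 13*42 = 546)
B*(-76) + 11*(-12) = 546*(-76) + 11*(-12) = -41496 - 132 = -41628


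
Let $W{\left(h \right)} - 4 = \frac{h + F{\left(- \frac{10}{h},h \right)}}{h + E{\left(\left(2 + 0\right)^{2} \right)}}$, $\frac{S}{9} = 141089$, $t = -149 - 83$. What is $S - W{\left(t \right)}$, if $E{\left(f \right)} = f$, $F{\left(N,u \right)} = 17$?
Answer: $\frac{289513501}{228} \approx 1.2698 \cdot 10^{6}$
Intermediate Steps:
$t = -232$
$S = 1269801$ ($S = 9 \cdot 141089 = 1269801$)
$W{\left(h \right)} = 4 + \frac{17 + h}{4 + h}$ ($W{\left(h \right)} = 4 + \frac{h + 17}{h + \left(2 + 0\right)^{2}} = 4 + \frac{17 + h}{h + 2^{2}} = 4 + \frac{17 + h}{h + 4} = 4 + \frac{17 + h}{4 + h}$)
$S - W{\left(t \right)} = 1269801 - \frac{33 + 5 \left(-232\right)}{4 - 232} = 1269801 - \frac{33 - 1160}{-228} = 1269801 - \left(- \frac{1}{228}\right) \left(-1127\right) = 1269801 - \frac{1127}{228} = \frac{289513501}{228}$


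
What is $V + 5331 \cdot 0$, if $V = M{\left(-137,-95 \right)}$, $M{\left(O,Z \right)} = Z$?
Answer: $-95$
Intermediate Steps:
$V = -95$
$V + 5331 \cdot 0 = -95 + 5331 \cdot 0 = -95 + 0 = -95$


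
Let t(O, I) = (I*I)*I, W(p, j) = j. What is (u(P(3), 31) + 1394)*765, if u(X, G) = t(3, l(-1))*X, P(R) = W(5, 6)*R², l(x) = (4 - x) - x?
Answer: 9989370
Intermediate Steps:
l(x) = 4 - 2*x
t(O, I) = I³ (t(O, I) = I²*I = I³)
P(R) = 6*R²
u(X, G) = 216*X (u(X, G) = (4 - 2*(-1))³*X = (4 + 2)³*X = 6³*X = 216*X)
(u(P(3), 31) + 1394)*765 = (216*(6*3²) + 1394)*765 = (216*(6*9) + 1394)*765 = (216*54 + 1394)*765 = (11664 + 1394)*765 = 13058*765 = 9989370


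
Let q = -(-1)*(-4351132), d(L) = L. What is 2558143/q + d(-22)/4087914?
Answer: -5228782154303/8893526709324 ≈ -0.58793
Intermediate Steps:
q = -4351132 (q = -1*4351132 = -4351132)
2558143/q + d(-22)/4087914 = 2558143/(-4351132) - 22/4087914 = 2558143*(-1/4351132) - 22*1/4087914 = -2558143/4351132 - 11/2043957 = -5228782154303/8893526709324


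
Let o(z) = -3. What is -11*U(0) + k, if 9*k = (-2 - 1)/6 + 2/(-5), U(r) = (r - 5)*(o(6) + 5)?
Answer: 1099/10 ≈ 109.90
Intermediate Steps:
U(r) = -10 + 2*r (U(r) = (r - 5)*(-3 + 5) = (-5 + r)*2 = -10 + 2*r)
k = -1/10 (k = ((-2 - 1)/6 + 2/(-5))/9 = (-3*1/6 + 2*(-1/5))/9 = (-1/2 - 2/5)/9 = (1/9)*(-9/10) = -1/10 ≈ -0.10000)
-11*U(0) + k = -11*(-10 + 2*0) - 1/10 = -11*(-10 + 0) - 1/10 = -11*(-10) - 1/10 = 110 - 1/10 = 1099/10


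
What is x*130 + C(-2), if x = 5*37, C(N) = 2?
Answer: 24052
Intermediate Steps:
x = 185
x*130 + C(-2) = 185*130 + 2 = 24050 + 2 = 24052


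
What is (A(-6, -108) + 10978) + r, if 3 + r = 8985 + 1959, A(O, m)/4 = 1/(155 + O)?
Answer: 3265935/149 ≈ 21919.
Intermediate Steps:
A(O, m) = 4/(155 + O)
r = 10941 (r = -3 + (8985 + 1959) = -3 + 10944 = 10941)
(A(-6, -108) + 10978) + r = (4/(155 - 6) + 10978) + 10941 = (4/149 + 10978) + 10941 = 1635726/149 + 10941 = 3265935/149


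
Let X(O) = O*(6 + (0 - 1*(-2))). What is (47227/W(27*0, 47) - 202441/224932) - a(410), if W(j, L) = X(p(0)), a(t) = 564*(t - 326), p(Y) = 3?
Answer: -61283769347/1349592 ≈ -45409.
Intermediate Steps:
X(O) = 8*O (X(O) = O*(6 + (0 + 2)) = O*(6 + 2) = O*8 = 8*O)
a(t) = -183864 + 564*t (a(t) = 564*(-326 + t) = -183864 + 564*t)
W(j, L) = 24 (W(j, L) = 8*3 = 24)
(47227/W(27*0, 47) - 202441/224932) - a(410) = (47227/24 - 202441/224932) - (-183864 + 564*410) = (47227*(1/24) - 202441*1/224932) - (-183864 + 231240) = (47227/24 - 202441/224932) - 1*47376 = 2654501245/1349592 - 47376 = -61283769347/1349592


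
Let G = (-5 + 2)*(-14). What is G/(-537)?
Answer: -14/179 ≈ -0.078212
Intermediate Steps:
G = 42 (G = -3*(-14) = 42)
G/(-537) = 42/(-537) = 42*(-1/537) = -14/179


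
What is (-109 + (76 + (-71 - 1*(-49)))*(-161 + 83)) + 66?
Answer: -4255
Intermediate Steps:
(-109 + (76 + (-71 - 1*(-49)))*(-161 + 83)) + 66 = (-109 + (76 + (-71 + 49))*(-78)) + 66 = (-109 + (76 - 22)*(-78)) + 66 = (-109 + 54*(-78)) + 66 = (-109 - 4212) + 66 = -4321 + 66 = -4255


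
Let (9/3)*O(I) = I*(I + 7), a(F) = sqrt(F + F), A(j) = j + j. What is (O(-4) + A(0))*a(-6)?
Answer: -8*I*sqrt(3) ≈ -13.856*I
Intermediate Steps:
A(j) = 2*j
a(F) = sqrt(2)*sqrt(F) (a(F) = sqrt(2*F) = sqrt(2)*sqrt(F))
O(I) = I*(7 + I)/3 (O(I) = (I*(I + 7))/3 = (I*(7 + I))/3 = I*(7 + I)/3)
(O(-4) + A(0))*a(-6) = ((1/3)*(-4)*(7 - 4) + 2*0)*(sqrt(2)*sqrt(-6)) = ((1/3)*(-4)*3 + 0)*(sqrt(2)*(I*sqrt(6))) = (-4 + 0)*(2*I*sqrt(3)) = -8*I*sqrt(3)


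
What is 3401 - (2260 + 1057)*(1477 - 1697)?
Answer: 733141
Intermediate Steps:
3401 - (2260 + 1057)*(1477 - 1697) = 3401 - 3317*(-220) = 3401 - 1*(-729740) = 3401 + 729740 = 733141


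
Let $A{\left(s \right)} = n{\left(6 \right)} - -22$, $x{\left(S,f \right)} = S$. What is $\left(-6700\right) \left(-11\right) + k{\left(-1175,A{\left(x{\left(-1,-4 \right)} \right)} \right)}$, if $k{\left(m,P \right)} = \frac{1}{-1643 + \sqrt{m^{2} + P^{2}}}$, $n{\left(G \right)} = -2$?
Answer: $\frac{97167847157}{1318424} - \frac{5 \sqrt{55241}}{1318424} \approx 73700.0$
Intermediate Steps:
$A{\left(s \right)} = 20$ ($A{\left(s \right)} = -2 - -22 = -2 + 22 = 20$)
$k{\left(m,P \right)} = \frac{1}{-1643 + \sqrt{P^{2} + m^{2}}}$
$\left(-6700\right) \left(-11\right) + k{\left(-1175,A{\left(x{\left(-1,-4 \right)} \right)} \right)} = \left(-6700\right) \left(-11\right) + \frac{1}{-1643 + \sqrt{20^{2} + \left(-1175\right)^{2}}} = 73700 + \frac{1}{-1643 + \sqrt{400 + 1380625}} = 73700 + \frac{1}{-1643 + \sqrt{1381025}} = 73700 + \frac{1}{-1643 + 5 \sqrt{55241}}$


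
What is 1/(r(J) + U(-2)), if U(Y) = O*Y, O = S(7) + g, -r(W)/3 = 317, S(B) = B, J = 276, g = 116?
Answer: -1/1197 ≈ -0.00083542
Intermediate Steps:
r(W) = -951 (r(W) = -3*317 = -951)
O = 123 (O = 7 + 116 = 123)
U(Y) = 123*Y
1/(r(J) + U(-2)) = 1/(-951 + 123*(-2)) = 1/(-951 - 246) = 1/(-1197) = -1/1197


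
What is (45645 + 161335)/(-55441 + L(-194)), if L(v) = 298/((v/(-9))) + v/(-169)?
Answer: -1696511570/454299433 ≈ -3.7343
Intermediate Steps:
L(v) = -2682/v - v/169 (L(v) = 298/((v*(-1/9))) + v*(-1/169) = 298/((-v/9)) - v/169 = 298*(-9/v) - v/169 = -2682/v - v/169)
(45645 + 161335)/(-55441 + L(-194)) = (45645 + 161335)/(-55441 + (-2682/(-194) - 1/169*(-194))) = 206980/(-55441 + (-2682*(-1/194) + 194/169)) = 206980/(-55441 + (1341/97 + 194/169)) = 206980/(-55441 + 245447/16393) = 206980/(-908598866/16393) = 206980*(-16393/908598866) = -1696511570/454299433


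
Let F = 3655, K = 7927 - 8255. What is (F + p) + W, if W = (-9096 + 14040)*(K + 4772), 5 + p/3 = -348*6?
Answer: 21968512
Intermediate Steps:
K = -328
p = -6279 (p = -15 + 3*(-348*6) = -15 + 3*(-2088) = -15 - 6264 = -6279)
W = 21971136 (W = (-9096 + 14040)*(-328 + 4772) = 4944*4444 = 21971136)
(F + p) + W = (3655 - 6279) + 21971136 = -2624 + 21971136 = 21968512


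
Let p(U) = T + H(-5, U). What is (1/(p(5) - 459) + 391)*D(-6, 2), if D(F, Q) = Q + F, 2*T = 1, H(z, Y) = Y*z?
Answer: -1512380/967 ≈ -1564.0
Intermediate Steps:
T = ½ (T = (½)*1 = ½ ≈ 0.50000)
p(U) = ½ - 5*U (p(U) = ½ + U*(-5) = ½ - 5*U)
D(F, Q) = F + Q
(1/(p(5) - 459) + 391)*D(-6, 2) = (1/((½ - 5*5) - 459) + 391)*(-6 + 2) = (1/((½ - 25) - 459) + 391)*(-4) = (1/(-49/2 - 459) + 391)*(-4) = (1/(-967/2) + 391)*(-4) = (-2/967 + 391)*(-4) = (378095/967)*(-4) = -1512380/967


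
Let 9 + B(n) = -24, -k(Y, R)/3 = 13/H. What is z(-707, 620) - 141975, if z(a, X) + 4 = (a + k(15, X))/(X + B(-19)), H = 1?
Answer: -83342419/587 ≈ -1.4198e+5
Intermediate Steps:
k(Y, R) = -39 (k(Y, R) = -39/1 = -39)
B(n) = -33 (B(n) = -9 - 24 = -33)
z(a, X) = -4 + (-39 + a)/(-33 + X) (z(a, X) = -4 + (a - 39)/(X - 33) = -4 + (-39 + a)/(-33 + X))
z(-707, 620) - 141975 = (93 - 707 - 4*620)/(-33 + 620) - 141975 = (93 - 707 - 2480)/587 - 141975 = (1/587)*(-3094) - 141975 = -3094/587 - 141975 = -83342419/587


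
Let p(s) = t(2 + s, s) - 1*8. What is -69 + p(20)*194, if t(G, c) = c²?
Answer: 75979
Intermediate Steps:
p(s) = -8 + s² (p(s) = s² - 1*8 = s² - 8 = -8 + s²)
-69 + p(20)*194 = -69 + (-8 + 20²)*194 = -69 + (-8 + 400)*194 = -69 + 392*194 = -69 + 76048 = 75979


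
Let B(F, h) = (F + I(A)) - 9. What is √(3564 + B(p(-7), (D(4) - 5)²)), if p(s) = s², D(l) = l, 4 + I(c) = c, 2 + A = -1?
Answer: √3597 ≈ 59.975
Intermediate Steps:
A = -3 (A = -2 - 1 = -3)
I(c) = -4 + c
B(F, h) = -16 + F (B(F, h) = (F + (-4 - 3)) - 9 = (F - 7) - 9 = (-7 + F) - 9 = -16 + F)
√(3564 + B(p(-7), (D(4) - 5)²)) = √(3564 + (-16 + (-7)²)) = √(3564 + (-16 + 49)) = √(3564 + 33) = √3597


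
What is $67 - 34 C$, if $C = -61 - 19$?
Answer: $2787$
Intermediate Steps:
$C = -80$ ($C = -61 - 19 = -80$)
$67 - 34 C = 67 - -2720 = 67 + 2720 = 2787$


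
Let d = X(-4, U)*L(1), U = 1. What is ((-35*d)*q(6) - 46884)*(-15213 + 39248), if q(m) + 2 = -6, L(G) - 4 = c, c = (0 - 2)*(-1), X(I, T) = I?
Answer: -1288372140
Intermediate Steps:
c = 2 (c = -2*(-1) = 2)
L(G) = 6 (L(G) = 4 + 2 = 6)
q(m) = -8 (q(m) = -2 - 6 = -8)
d = -24 (d = -4*6 = -24)
((-35*d)*q(6) - 46884)*(-15213 + 39248) = (-35*(-24)*(-8) - 46884)*(-15213 + 39248) = (840*(-8) - 46884)*24035 = (-6720 - 46884)*24035 = -53604*24035 = -1288372140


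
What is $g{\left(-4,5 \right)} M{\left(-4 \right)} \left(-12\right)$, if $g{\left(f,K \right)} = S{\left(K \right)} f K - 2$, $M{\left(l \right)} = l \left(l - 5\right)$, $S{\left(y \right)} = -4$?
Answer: $-33696$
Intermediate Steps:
$M{\left(l \right)} = l \left(-5 + l\right)$
$g{\left(f,K \right)} = -2 - 4 K f$ ($g{\left(f,K \right)} = - 4 f K - 2 = - 4 K f - 2 = -2 - 4 K f$)
$g{\left(-4,5 \right)} M{\left(-4 \right)} \left(-12\right) = \left(-2 - 20 \left(-4\right)\right) \left(- 4 \left(-5 - 4\right)\right) \left(-12\right) = \left(-2 + 80\right) \left(\left(-4\right) \left(-9\right)\right) \left(-12\right) = 78 \cdot 36 \left(-12\right) = 2808 \left(-12\right) = -33696$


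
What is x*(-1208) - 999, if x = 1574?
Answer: -1902391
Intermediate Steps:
x*(-1208) - 999 = 1574*(-1208) - 999 = -1901392 - 999 = -1902391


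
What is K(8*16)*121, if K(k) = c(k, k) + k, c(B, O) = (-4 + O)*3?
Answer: 60500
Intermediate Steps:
c(B, O) = -12 + 3*O
K(k) = -12 + 4*k (K(k) = (-12 + 3*k) + k = -12 + 4*k)
K(8*16)*121 = (-12 + 4*(8*16))*121 = (-12 + 4*128)*121 = (-12 + 512)*121 = 500*121 = 60500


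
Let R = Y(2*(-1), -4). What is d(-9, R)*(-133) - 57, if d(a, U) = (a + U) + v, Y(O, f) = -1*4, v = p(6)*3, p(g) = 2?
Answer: 874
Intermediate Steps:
v = 6 (v = 2*3 = 6)
Y(O, f) = -4
R = -4
d(a, U) = 6 + U + a (d(a, U) = (a + U) + 6 = (U + a) + 6 = 6 + U + a)
d(-9, R)*(-133) - 57 = (6 - 4 - 9)*(-133) - 57 = -7*(-133) - 57 = 931 - 57 = 874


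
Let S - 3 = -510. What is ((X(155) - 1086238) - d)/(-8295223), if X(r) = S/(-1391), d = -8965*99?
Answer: 21261182/887588861 ≈ 0.023954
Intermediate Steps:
d = -887535
S = -507 (S = 3 - 510 = -507)
X(r) = 39/107 (X(r) = -507/(-1391) = -507*(-1/1391) = 39/107)
((X(155) - 1086238) - d)/(-8295223) = ((39/107 - 1086238) - 1*(-887535))/(-8295223) = (-116227427/107 + 887535)*(-1/8295223) = -21261182/107*(-1/8295223) = 21261182/887588861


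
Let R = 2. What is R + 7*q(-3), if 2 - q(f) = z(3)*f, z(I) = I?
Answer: 79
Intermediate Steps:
q(f) = 2 - 3*f
R + 7*q(-3) = 2 + 7*(2 - 3*(-3)) = 2 + 7*(2 + 9) = 2 + 7*11 = 2 + 77 = 79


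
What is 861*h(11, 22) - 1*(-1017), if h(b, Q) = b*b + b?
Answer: 114669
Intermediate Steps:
h(b, Q) = b + b² (h(b, Q) = b² + b = b + b²)
861*h(11, 22) - 1*(-1017) = 861*(11*(1 + 11)) - 1*(-1017) = 861*(11*12) + 1017 = 861*132 + 1017 = 113652 + 1017 = 114669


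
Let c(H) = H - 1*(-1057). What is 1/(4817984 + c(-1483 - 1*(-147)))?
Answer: 1/4817705 ≈ 2.0757e-7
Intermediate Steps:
c(H) = 1057 + H (c(H) = H + 1057 = 1057 + H)
1/(4817984 + c(-1483 - 1*(-147))) = 1/(4817984 + (1057 + (-1483 - 1*(-147)))) = 1/(4817984 + (1057 + (-1483 + 147))) = 1/(4817984 + (1057 - 1336)) = 1/(4817984 - 279) = 1/4817705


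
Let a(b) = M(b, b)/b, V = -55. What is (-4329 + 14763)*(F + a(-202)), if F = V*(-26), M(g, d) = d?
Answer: 14931054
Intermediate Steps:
a(b) = 1 (a(b) = b/b = 1)
F = 1430 (F = -55*(-26) = 1430)
(-4329 + 14763)*(F + a(-202)) = (-4329 + 14763)*(1430 + 1) = 10434*1431 = 14931054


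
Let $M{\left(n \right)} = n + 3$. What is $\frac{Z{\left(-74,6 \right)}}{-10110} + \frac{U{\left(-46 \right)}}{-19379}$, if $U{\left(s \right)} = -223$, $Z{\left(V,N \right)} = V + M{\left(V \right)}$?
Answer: $\frac{1012897}{39184338} \approx 0.02585$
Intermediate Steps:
$M{\left(n \right)} = 3 + n$
$Z{\left(V,N \right)} = 3 + 2 V$ ($Z{\left(V,N \right)} = V + \left(3 + V\right) = 3 + 2 V$)
$\frac{Z{\left(-74,6 \right)}}{-10110} + \frac{U{\left(-46 \right)}}{-19379} = \frac{3 + 2 \left(-74\right)}{-10110} - \frac{223}{-19379} = \left(3 - 148\right) \left(- \frac{1}{10110}\right) - - \frac{223}{19379} = \left(-145\right) \left(- \frac{1}{10110}\right) + \frac{223}{19379} = \frac{29}{2022} + \frac{223}{19379} = \frac{1012897}{39184338}$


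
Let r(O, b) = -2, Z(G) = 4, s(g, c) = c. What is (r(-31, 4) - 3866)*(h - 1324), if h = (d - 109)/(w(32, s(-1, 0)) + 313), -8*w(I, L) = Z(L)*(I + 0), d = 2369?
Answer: 1512264224/297 ≈ 5.0918e+6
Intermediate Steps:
w(I, L) = -I/2 (w(I, L) = -(I + 0)/2 = -I/2)
h = 2260/297 (h = (2369 - 109)/(-½*32 + 313) = 2260/(-16 + 313) = 2260/297 ≈ 7.6094)
(r(-31, 4) - 3866)*(h - 1324) = (-2 - 3866)*(2260/297 - 1324) = -3868*(-390968/297) = 1512264224/297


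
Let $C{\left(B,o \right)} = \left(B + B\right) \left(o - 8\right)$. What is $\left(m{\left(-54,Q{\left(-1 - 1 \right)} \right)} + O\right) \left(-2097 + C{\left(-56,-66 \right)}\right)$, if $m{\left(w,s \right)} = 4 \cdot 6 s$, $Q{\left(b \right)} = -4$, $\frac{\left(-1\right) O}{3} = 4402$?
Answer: $-82352682$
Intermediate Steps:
$O = -13206$ ($O = \left(-3\right) 4402 = -13206$)
$C{\left(B,o \right)} = 2 B \left(-8 + o\right)$
$m{\left(w,s \right)} = 24 s$
$\left(m{\left(-54,Q{\left(-1 - 1 \right)} \right)} + O\right) \left(-2097 + C{\left(-56,-66 \right)}\right) = \left(24 \left(-4\right) - 13206\right) \left(-2097 + 2 \left(-56\right) \left(-8 - 66\right)\right) = \left(-96 - 13206\right) \left(-2097 + 2 \left(-56\right) \left(-74\right)\right) = - 13302 \left(-2097 + 8288\right) = \left(-13302\right) 6191 = -82352682$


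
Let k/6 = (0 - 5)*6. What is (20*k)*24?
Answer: -86400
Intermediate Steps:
k = -180 (k = 6*((0 - 5)*6) = 6*(-5*6) = 6*(-30) = -180)
(20*k)*24 = (20*(-180))*24 = -3600*24 = -86400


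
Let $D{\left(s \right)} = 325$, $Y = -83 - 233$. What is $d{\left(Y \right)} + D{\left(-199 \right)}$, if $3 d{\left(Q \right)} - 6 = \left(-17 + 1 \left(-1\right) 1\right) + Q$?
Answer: $\frac{647}{3} \approx 215.67$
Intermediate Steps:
$Y = -316$ ($Y = -83 - 233 = -316$)
$d{\left(Q \right)} = -4 + \frac{Q}{3}$ ($d{\left(Q \right)} = 2 + \frac{\left(-17 + 1 \left(-1\right) 1\right) + Q}{3} = 2 + \frac{\left(-17 - 1\right) + Q}{3} = 2 + \frac{-18 + Q}{3} = 2 + \left(-6 + \frac{Q}{3}\right) = -4 + \frac{Q}{3}$)
$d{\left(Y \right)} + D{\left(-199 \right)} = \left(-4 + \frac{1}{3} \left(-316\right)\right) + 325 = \left(-4 - \frac{316}{3}\right) + 325 = - \frac{328}{3} + 325 = \frac{647}{3}$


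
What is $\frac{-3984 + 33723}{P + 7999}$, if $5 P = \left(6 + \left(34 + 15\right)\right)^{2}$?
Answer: $\frac{9913}{2868} \approx 3.4564$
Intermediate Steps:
$P = 605$ ($P = \frac{\left(6 + \left(34 + 15\right)\right)^{2}}{5} = \frac{\left(6 + 49\right)^{2}}{5} = \frac{55^{2}}{5} = \frac{1}{5} \cdot 3025 = 605$)
$\frac{-3984 + 33723}{P + 7999} = \frac{-3984 + 33723}{605 + 7999} = \frac{29739}{8604} = 29739 \cdot \frac{1}{8604} = \frac{9913}{2868}$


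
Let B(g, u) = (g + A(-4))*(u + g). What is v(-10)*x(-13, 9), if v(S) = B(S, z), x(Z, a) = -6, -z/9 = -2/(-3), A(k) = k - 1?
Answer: -1440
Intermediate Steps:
A(k) = -1 + k
z = -6 (z = -(-18)/(-3) = -(-18)*(-1)/3 = -9*⅔ = -6)
B(g, u) = (-5 + g)*(g + u) (B(g, u) = (g + (-1 - 4))*(u + g) = (g - 5)*(g + u) = (-5 + g)*(g + u))
v(S) = 30 + S² - 11*S (v(S) = S² - 5*S - 5*(-6) + S*(-6) = S² - 5*S + 30 - 6*S = 30 + S² - 11*S)
v(-10)*x(-13, 9) = (30 + (-10)² - 11*(-10))*(-6) = (30 + 100 + 110)*(-6) = 240*(-6) = -1440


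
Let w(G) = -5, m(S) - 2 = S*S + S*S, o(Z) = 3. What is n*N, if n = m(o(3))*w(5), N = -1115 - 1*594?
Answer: 170900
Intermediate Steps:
N = -1709 (N = -1115 - 594 = -1709)
m(S) = 2 + 2*S² (m(S) = 2 + (S*S + S*S) = 2 + (S² + S²) = 2 + 2*S²)
n = -100 (n = (2 + 2*3²)*(-5) = (2 + 2*9)*(-5) = (2 + 18)*(-5) = 20*(-5) = -100)
n*N = -100*(-1709) = 170900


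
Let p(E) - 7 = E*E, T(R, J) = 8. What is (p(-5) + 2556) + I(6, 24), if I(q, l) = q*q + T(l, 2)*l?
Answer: 2816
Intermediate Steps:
p(E) = 7 + E**2 (p(E) = 7 + E*E = 7 + E**2)
I(q, l) = q**2 + 8*l (I(q, l) = q*q + 8*l = q**2 + 8*l)
(p(-5) + 2556) + I(6, 24) = ((7 + (-5)**2) + 2556) + (6**2 + 8*24) = ((7 + 25) + 2556) + (36 + 192) = (32 + 2556) + 228 = 2588 + 228 = 2816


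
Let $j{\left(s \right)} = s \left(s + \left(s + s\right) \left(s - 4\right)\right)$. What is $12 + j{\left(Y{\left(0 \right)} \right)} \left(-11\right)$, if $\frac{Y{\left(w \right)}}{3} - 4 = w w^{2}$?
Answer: $-26916$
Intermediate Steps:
$Y{\left(w \right)} = 12 + 3 w^{3}$ ($Y{\left(w \right)} = 12 + 3 w w^{2} = 12 + 3 w^{3}$)
$j{\left(s \right)} = s \left(s + 2 s \left(-4 + s\right)\right)$
$12 + j{\left(Y{\left(0 \right)} \right)} \left(-11\right) = 12 + \left(12 + 3 \cdot 0^{3}\right)^{2} \left(-7 + 2 \left(12 + 3 \cdot 0^{3}\right)\right) \left(-11\right) = 12 + \left(12 + 3 \cdot 0\right)^{2} \left(-7 + 2 \left(12 + 3 \cdot 0\right)\right) \left(-11\right) = 12 + \left(12 + 0\right)^{2} \left(-7 + 2 \left(12 + 0\right)\right) \left(-11\right) = 12 + 12^{2} \left(-7 + 2 \cdot 12\right) \left(-11\right) = 12 + 144 \left(-7 + 24\right) \left(-11\right) = 12 + 144 \cdot 17 \left(-11\right) = 12 + 2448 \left(-11\right) = 12 - 26928 = -26916$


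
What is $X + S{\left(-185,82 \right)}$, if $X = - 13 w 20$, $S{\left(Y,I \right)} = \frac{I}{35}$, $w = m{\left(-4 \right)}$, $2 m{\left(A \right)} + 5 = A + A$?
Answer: $\frac{59232}{35} \approx 1692.3$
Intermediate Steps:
$m{\left(A \right)} = - \frac{5}{2} + A$ ($m{\left(A \right)} = - \frac{5}{2} + \frac{A + A}{2} = - \frac{5}{2} + \frac{2 A}{2} = - \frac{5}{2} + A$)
$w = - \frac{13}{2}$ ($w = - \frac{5}{2} - 4 = - \frac{13}{2} \approx -6.5$)
$S{\left(Y,I \right)} = \frac{I}{35}$ ($S{\left(Y,I \right)} = I \frac{1}{35} = \frac{I}{35}$)
$X = 1690$ ($X = \left(-13\right) \left(- \frac{13}{2}\right) 20 = \frac{169}{2} \cdot 20 = 1690$)
$X + S{\left(-185,82 \right)} = 1690 + \frac{1}{35} \cdot 82 = 1690 + \frac{82}{35} = \frac{59232}{35}$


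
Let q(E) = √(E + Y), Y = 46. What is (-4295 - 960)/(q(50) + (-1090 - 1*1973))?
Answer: 5365355/3127291 + 21020*√6/9381873 ≈ 1.7211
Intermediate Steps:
q(E) = √(46 + E) (q(E) = √(E + 46) = √(46 + E))
(-4295 - 960)/(q(50) + (-1090 - 1*1973)) = (-4295 - 960)/(√(46 + 50) + (-1090 - 1*1973)) = -5255/(√96 + (-1090 - 1973)) = -5255/(4*√6 - 3063) = -5255/(-3063 + 4*√6)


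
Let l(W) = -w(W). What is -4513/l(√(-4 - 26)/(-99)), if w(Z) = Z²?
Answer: -14743971/10 ≈ -1.4744e+6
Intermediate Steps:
l(W) = -W²
-4513/l(√(-4 - 26)/(-99)) = -4513*(-9801/(-4 - 26)) = -4513/((-(√(-30)*(-1/99))²)) = -4513/((-((I*√30)*(-1/99))²)) = -4513/((-(-I*√30/99)²)) = -4513/((-1*(-10/3267))) = -4513/10/3267 = -4513*3267/10 = -14743971/10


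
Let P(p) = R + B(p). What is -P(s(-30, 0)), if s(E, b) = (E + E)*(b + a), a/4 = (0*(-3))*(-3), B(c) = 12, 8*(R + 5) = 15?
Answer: -71/8 ≈ -8.8750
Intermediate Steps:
R = -25/8 (R = -5 + (⅛)*15 = -5 + 15/8 = -25/8 ≈ -3.1250)
a = 0 (a = 4*((0*(-3))*(-3)) = 4*(0*(-3)) = 4*0 = 0)
s(E, b) = 2*E*b (s(E, b) = (E + E)*(b + 0) = (2*E)*b = 2*E*b)
P(p) = 71/8 (P(p) = -25/8 + 12 = 71/8)
-P(s(-30, 0)) = -1*71/8 = -71/8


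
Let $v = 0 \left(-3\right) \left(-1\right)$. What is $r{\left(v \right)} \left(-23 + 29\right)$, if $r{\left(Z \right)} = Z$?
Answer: $0$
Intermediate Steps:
$v = 0$ ($v = 0 \left(-1\right) = 0$)
$r{\left(v \right)} \left(-23 + 29\right) = 0 \left(-23 + 29\right) = 0 \cdot 6 = 0$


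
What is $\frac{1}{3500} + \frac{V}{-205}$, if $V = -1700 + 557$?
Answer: $\frac{800141}{143500} \approx 5.5759$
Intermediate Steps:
$V = -1143$
$\frac{1}{3500} + \frac{V}{-205} = \frac{1}{3500} - \frac{1143}{-205} = \frac{1}{3500} - - \frac{1143}{205} = \frac{1}{3500} + \frac{1143}{205} = \frac{800141}{143500}$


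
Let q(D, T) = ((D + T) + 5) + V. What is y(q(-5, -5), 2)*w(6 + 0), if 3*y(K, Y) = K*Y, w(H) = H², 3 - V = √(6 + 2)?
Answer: -48 - 48*√2 ≈ -115.88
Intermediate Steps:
V = 3 - 2*√2 (V = 3 - √(6 + 2) = 3 - √8 = 3 - 2*√2 ≈ 0.17157)
q(D, T) = 8 + D + T - 2*√2 (q(D, T) = ((D + T) + 5) + (3 - 2*√2) = (5 + D + T) + (3 - 2*√2) = 8 + D + T - 2*√2)
y(K, Y) = K*Y/3 (y(K, Y) = (K*Y)/3 = K*Y/3)
y(q(-5, -5), 2)*w(6 + 0) = ((⅓)*(8 - 5 - 5 - 2*√2)*2)*(6 + 0)² = ((⅓)*(-2 - 2*√2)*2)*6² = (-4/3 - 4*√2/3)*36 = -48 - 48*√2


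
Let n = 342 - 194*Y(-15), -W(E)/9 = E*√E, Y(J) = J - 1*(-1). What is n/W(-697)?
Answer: -3058*I*√697/4372281 ≈ -0.018465*I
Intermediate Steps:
Y(J) = 1 + J (Y(J) = J + 1 = 1 + J)
W(E) = -9*E^(3/2) (W(E) = -9*E*√E = -9*E^(3/2))
n = 3058 (n = 342 - 194*(1 - 15) = 342 - 194*(-14) = 342 + 2716 = 3058)
n/W(-697) = 3058/((-(-6273)*I*√697)) = 3058/((6273*I*√697)) = 3058*(-I*√697/4372281) = -3058*I*√697/4372281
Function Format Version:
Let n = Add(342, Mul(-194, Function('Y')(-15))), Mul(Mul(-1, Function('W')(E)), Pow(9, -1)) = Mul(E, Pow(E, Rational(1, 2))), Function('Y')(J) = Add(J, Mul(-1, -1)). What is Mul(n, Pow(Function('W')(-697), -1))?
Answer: Mul(Rational(-3058, 4372281), I, Pow(697, Rational(1, 2))) ≈ Mul(-0.018465, I)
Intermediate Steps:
Function('Y')(J) = Add(1, J) (Function('Y')(J) = Add(J, 1) = Add(1, J))
Function('W')(E) = Mul(-9, Pow(E, Rational(3, 2))) (Function('W')(E) = Mul(-9, Mul(E, Pow(E, Rational(1, 2)))) = Mul(-9, Pow(E, Rational(3, 2))))
n = 3058 (n = Add(342, Mul(-194, Add(1, -15))) = Add(342, Mul(-194, -14)) = Add(342, 2716) = 3058)
Mul(n, Pow(Function('W')(-697), -1)) = Mul(3058, Pow(Mul(-9, Pow(-697, Rational(3, 2))), -1)) = Mul(3058, Pow(Mul(-9, Mul(-697, I, Pow(697, Rational(1, 2)))), -1)) = Mul(3058, Pow(Mul(6273, I, Pow(697, Rational(1, 2))), -1)) = Mul(3058, Mul(Rational(-1, 4372281), I, Pow(697, Rational(1, 2)))) = Mul(Rational(-3058, 4372281), I, Pow(697, Rational(1, 2)))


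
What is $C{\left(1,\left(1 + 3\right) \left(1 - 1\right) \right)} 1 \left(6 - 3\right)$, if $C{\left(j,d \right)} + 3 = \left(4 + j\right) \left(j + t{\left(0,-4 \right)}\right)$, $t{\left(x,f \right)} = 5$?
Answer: $81$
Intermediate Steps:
$C{\left(j,d \right)} = -3 + \left(4 + j\right) \left(5 + j\right)$ ($C{\left(j,d \right)} = -3 + \left(4 + j\right) \left(j + 5\right) = -3 + \left(4 + j\right) \left(5 + j\right)$)
$C{\left(1,\left(1 + 3\right) \left(1 - 1\right) \right)} 1 \left(6 - 3\right) = \left(17 + 1^{2} + 9 \cdot 1\right) 1 \left(6 - 3\right) = \left(17 + 1 + 9\right) 1 \cdot 3 = 27 \cdot 3 = 81$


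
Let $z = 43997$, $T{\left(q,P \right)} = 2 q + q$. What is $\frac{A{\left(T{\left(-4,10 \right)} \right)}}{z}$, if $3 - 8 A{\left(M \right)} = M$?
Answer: $\frac{15}{351976} \approx 4.2617 \cdot 10^{-5}$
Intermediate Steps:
$T{\left(q,P \right)} = 3 q$
$A{\left(M \right)} = \frac{3}{8} - \frac{M}{8}$
$\frac{A{\left(T{\left(-4,10 \right)} \right)}}{z} = \frac{\frac{3}{8} - \frac{3 \left(-4\right)}{8}}{43997} = \left(\frac{3}{8} - - \frac{3}{2}\right) \frac{1}{43997} = \left(\frac{3}{8} + \frac{3}{2}\right) \frac{1}{43997} = \frac{15}{8} \cdot \frac{1}{43997} = \frac{15}{351976}$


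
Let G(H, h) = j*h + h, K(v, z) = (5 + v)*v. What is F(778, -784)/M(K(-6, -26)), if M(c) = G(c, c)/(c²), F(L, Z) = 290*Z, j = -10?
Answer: 454720/3 ≈ 1.5157e+5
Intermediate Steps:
K(v, z) = v*(5 + v)
G(H, h) = -9*h (G(H, h) = -10*h + h = -9*h)
M(c) = -9/c (M(c) = (-9*c)/(c²) = (-9*c)/c² = -9/c)
F(778, -784)/M(K(-6, -26)) = (290*(-784))/((-9*(-1/(6*(5 - 6))))) = -227360/((-9/((-6*(-1))))) = -227360/((-9/6)) = -227360/((-9*⅙)) = -227360/(-3/2) = -227360*(-⅔) = 454720/3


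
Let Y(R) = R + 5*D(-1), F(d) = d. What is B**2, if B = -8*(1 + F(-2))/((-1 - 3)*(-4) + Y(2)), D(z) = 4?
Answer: 16/361 ≈ 0.044321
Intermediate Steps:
Y(R) = 20 + R (Y(R) = R + 5*4 = R + 20 = 20 + R)
B = 4/19 (B = -8*(1 - 2)/((-1 - 3)*(-4) + (20 + 2)) = -(-8)/(-4*(-4) + 22) = -(-8)/(16 + 22) = -(-8)/38 = -8*(-1/38) = 4/19 ≈ 0.21053)
B**2 = (4/19)**2 = 16/361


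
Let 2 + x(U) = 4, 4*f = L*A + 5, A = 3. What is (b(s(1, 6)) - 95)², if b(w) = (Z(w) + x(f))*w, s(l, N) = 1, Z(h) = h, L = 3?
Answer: 8464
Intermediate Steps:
f = 7/2 (f = (3*3 + 5)/4 = (9 + 5)/4 = (¼)*14 = 7/2 ≈ 3.5000)
x(U) = 2 (x(U) = -2 + 4 = 2)
b(w) = w*(2 + w) (b(w) = (w + 2)*w = (2 + w)*w = w*(2 + w))
(b(s(1, 6)) - 95)² = (1*(2 + 1) - 95)² = (1*3 - 95)² = (3 - 95)² = (-92)² = 8464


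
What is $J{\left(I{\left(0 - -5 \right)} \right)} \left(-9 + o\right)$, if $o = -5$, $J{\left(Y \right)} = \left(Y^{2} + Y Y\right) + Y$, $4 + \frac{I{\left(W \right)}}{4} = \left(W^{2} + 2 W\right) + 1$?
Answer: $-460544$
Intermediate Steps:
$I{\left(W \right)} = -12 + 4 W^{2} + 8 W$ ($I{\left(W \right)} = -16 + 4 \left(\left(W^{2} + 2 W\right) + 1\right) = -16 + 4 \left(1 + W^{2} + 2 W\right) = -16 + \left(4 + 4 W^{2} + 8 W\right) = -12 + 4 W^{2} + 8 W$)
$J{\left(Y \right)} = Y + 2 Y^{2}$ ($J{\left(Y \right)} = \left(Y^{2} + Y^{2}\right) + Y = 2 Y^{2} + Y = Y + 2 Y^{2}$)
$J{\left(I{\left(0 - -5 \right)} \right)} \left(-9 + o\right) = \left(-12 + 4 \left(0 - -5\right)^{2} + 8 \left(0 - -5\right)\right) \left(1 + 2 \left(-12 + 4 \left(0 - -5\right)^{2} + 8 \left(0 - -5\right)\right)\right) \left(-9 - 5\right) = \left(-12 + 4 \left(0 + 5\right)^{2} + 8 \left(0 + 5\right)\right) \left(1 + 2 \left(-12 + 4 \left(0 + 5\right)^{2} + 8 \left(0 + 5\right)\right)\right) \left(-14\right) = \left(-12 + 4 \cdot 5^{2} + 8 \cdot 5\right) \left(1 + 2 \left(-12 + 4 \cdot 5^{2} + 8 \cdot 5\right)\right) \left(-14\right) = \left(-12 + 4 \cdot 25 + 40\right) \left(1 + 2 \left(-12 + 4 \cdot 25 + 40\right)\right) \left(-14\right) = \left(-12 + 100 + 40\right) \left(1 + 2 \left(-12 + 100 + 40\right)\right) \left(-14\right) = 128 \left(1 + 2 \cdot 128\right) \left(-14\right) = 128 \left(1 + 256\right) \left(-14\right) = 128 \cdot 257 \left(-14\right) = 32896 \left(-14\right) = -460544$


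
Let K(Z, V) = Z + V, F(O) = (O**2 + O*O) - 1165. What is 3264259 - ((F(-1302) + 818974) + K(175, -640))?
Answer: -943493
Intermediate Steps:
F(O) = -1165 + 2*O**2 (F(O) = (O**2 + O**2) - 1165 = 2*O**2 - 1165 = -1165 + 2*O**2)
K(Z, V) = V + Z
3264259 - ((F(-1302) + 818974) + K(175, -640)) = 3264259 - (((-1165 + 2*(-1302)**2) + 818974) + (-640 + 175)) = 3264259 - (((-1165 + 2*1695204) + 818974) - 465) = 3264259 - (((-1165 + 3390408) + 818974) - 465) = 3264259 - ((3389243 + 818974) - 465) = 3264259 - (4208217 - 465) = 3264259 - 1*4207752 = 3264259 - 4207752 = -943493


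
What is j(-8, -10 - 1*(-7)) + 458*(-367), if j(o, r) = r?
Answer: -168089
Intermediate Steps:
j(-8, -10 - 1*(-7)) + 458*(-367) = (-10 - 1*(-7)) + 458*(-367) = (-10 + 7) - 168086 = -3 - 168086 = -168089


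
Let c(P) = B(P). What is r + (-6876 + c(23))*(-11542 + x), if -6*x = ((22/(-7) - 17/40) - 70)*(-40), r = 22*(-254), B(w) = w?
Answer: 494716849/6 ≈ 8.2453e+7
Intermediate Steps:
r = -5588
x = -20599/42 (x = -((22/(-7) - 17/40) - 70)*(-40)/6 = -((22*(-⅐) - 17*1/40) - 70)*(-40)/6 = -((-22/7 - 17/40) - 70)*(-40)/6 = -(-999/280 - 70)*(-40)/6 = -(-20599)*(-40)/1680 = -⅙*20599/7 = -20599/42 ≈ -490.45)
c(P) = P
r + (-6876 + c(23))*(-11542 + x) = -5588 + (-6876 + 23)*(-11542 - 20599/42) = -5588 - 6853*(-505363/42) = -5588 + 494750377/6 = 494716849/6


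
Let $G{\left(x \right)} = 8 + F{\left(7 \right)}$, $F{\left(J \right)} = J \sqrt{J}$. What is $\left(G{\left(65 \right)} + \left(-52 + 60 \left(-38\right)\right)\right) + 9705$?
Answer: $7381 + 7 \sqrt{7} \approx 7399.5$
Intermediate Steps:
$F{\left(J \right)} = J^{\frac{3}{2}}$
$G{\left(x \right)} = 8 + 7 \sqrt{7}$ ($G{\left(x \right)} = 8 + 7^{\frac{3}{2}} = 8 + 7 \sqrt{7}$)
$\left(G{\left(65 \right)} + \left(-52 + 60 \left(-38\right)\right)\right) + 9705 = \left(\left(8 + 7 \sqrt{7}\right) + \left(-52 + 60 \left(-38\right)\right)\right) + 9705 = \left(\left(8 + 7 \sqrt{7}\right) - 2332\right) + 9705 = \left(-2324 + 7 \sqrt{7}\right) + 9705 = 7381 + 7 \sqrt{7}$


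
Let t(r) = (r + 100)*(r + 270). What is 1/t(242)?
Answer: 1/175104 ≈ 5.7109e-6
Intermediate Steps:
t(r) = (100 + r)*(270 + r)
1/t(242) = 1/(27000 + 242² + 370*242) = 1/(27000 + 58564 + 89540) = 1/175104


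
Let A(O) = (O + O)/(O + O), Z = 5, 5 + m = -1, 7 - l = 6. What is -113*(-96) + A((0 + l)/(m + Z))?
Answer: 10849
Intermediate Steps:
l = 1 (l = 7 - 1*6 = 7 - 6 = 1)
m = -6 (m = -5 - 1 = -6)
A(O) = 1 (A(O) = (2*O)/((2*O)) = (2*O)*(1/(2*O)) = 1)
-113*(-96) + A((0 + l)/(m + Z)) = -113*(-96) + 1 = 10848 + 1 = 10849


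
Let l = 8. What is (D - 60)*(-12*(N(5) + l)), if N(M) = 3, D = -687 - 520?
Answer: 167244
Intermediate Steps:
D = -1207
(D - 60)*(-12*(N(5) + l)) = (-1207 - 60)*(-12*(3 + 8)) = -(-15204)*11 = -1267*(-132) = 167244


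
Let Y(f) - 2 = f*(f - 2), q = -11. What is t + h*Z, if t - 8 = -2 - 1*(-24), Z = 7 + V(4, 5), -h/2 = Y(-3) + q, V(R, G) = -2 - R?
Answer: 18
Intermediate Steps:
Y(f) = 2 + f*(-2 + f) (Y(f) = 2 + f*(f - 2) = 2 + f*(-2 + f))
h = -12 (h = -2*((2 + (-3)² - 2*(-3)) - 11) = -2*((2 + 9 + 6) - 11) = -2*(17 - 11) = -2*6 = -12)
Z = 1 (Z = 7 + (-2 - 1*4) = 7 + (-2 - 4) = 7 - 6 = 1)
t = 30 (t = 8 + (-2 - 1*(-24)) = 8 + (-2 + 24) = 8 + 22 = 30)
t + h*Z = 30 - 12*1 = 30 - 12 = 18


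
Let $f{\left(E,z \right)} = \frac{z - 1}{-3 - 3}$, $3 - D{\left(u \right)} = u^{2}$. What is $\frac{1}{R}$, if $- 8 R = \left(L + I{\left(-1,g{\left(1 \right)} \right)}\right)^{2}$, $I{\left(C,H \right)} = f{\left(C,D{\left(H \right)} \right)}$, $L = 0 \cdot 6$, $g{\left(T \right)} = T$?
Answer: $-288$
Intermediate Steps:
$D{\left(u \right)} = 3 - u^{2}$
$f{\left(E,z \right)} = \frac{1}{6} - \frac{z}{6}$ ($f{\left(E,z \right)} = \frac{-1 + z}{-6} = \left(-1 + z\right) \left(- \frac{1}{6}\right) = \frac{1}{6} - \frac{z}{6}$)
$L = 0$
$I{\left(C,H \right)} = - \frac{1}{3} + \frac{H^{2}}{6}$ ($I{\left(C,H \right)} = \frac{1}{6} - \frac{3 - H^{2}}{6} = \frac{1}{6} + \left(- \frac{1}{2} + \frac{H^{2}}{6}\right) = - \frac{1}{3} + \frac{H^{2}}{6}$)
$R = - \frac{1}{288}$ ($R = - \frac{\left(0 - \left(\frac{1}{3} - \frac{1^{2}}{6}\right)\right)^{2}}{8} = - \frac{\left(0 + \left(- \frac{1}{3} + \frac{1}{6} \cdot 1\right)\right)^{2}}{8} = - \frac{\left(0 + \left(- \frac{1}{3} + \frac{1}{6}\right)\right)^{2}}{8} = - \frac{\left(0 - \frac{1}{6}\right)^{2}}{8} = - \frac{\left(- \frac{1}{6}\right)^{2}}{8} = \left(- \frac{1}{8}\right) \frac{1}{36} = - \frac{1}{288} \approx -0.0034722$)
$\frac{1}{R} = \frac{1}{- \frac{1}{288}} = -288$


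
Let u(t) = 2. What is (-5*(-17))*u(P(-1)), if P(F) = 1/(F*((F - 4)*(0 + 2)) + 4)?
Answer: 170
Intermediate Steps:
P(F) = 1/(4 + F*(-8 + 2*F)) (P(F) = 1/(F*((-4 + F)*2) + 4) = 1/(F*(-8 + 2*F) + 4) = 1/(4 + F*(-8 + 2*F)))
(-5*(-17))*u(P(-1)) = -5*(-17)*2 = 85*2 = 170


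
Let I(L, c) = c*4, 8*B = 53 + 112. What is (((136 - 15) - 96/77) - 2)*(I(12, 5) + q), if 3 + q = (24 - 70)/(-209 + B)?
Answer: 235624129/116039 ≈ 2030.6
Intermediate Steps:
B = 165/8 (B = (53 + 112)/8 = (⅛)*165 = 165/8 ≈ 20.625)
I(L, c) = 4*c
q = -4153/1507 (q = -3 + (24 - 70)/(-209 + 165/8) = -3 - 46/(-1507/8) = -3 - 46*(-8/1507) = -3 + 368/1507 = -4153/1507 ≈ -2.7558)
(((136 - 15) - 96/77) - 2)*(I(12, 5) + q) = (((136 - 15) - 96/77) - 2)*(4*5 - 4153/1507) = ((121 - 96*1/77) - 2)*(20 - 4153/1507) = ((121 - 96/77) - 2)*(25987/1507) = (9221/77 - 2)*(25987/1507) = (9067/77)*(25987/1507) = 235624129/116039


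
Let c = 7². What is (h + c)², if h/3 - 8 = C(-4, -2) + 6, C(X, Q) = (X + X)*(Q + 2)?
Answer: 8281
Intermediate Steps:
c = 49
C(X, Q) = 2*X*(2 + Q) (C(X, Q) = (2*X)*(2 + Q) = 2*X*(2 + Q))
h = 42 (h = 24 + 3*(2*(-4)*(2 - 2) + 6) = 24 + 3*(2*(-4)*0 + 6) = 24 + 3*(0 + 6) = 24 + 3*6 = 24 + 18 = 42)
(h + c)² = (42 + 49)² = 91² = 8281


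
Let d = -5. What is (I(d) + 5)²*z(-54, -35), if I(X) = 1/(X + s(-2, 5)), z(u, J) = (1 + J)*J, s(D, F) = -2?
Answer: 196520/7 ≈ 28074.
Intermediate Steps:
z(u, J) = J*(1 + J)
I(X) = 1/(-2 + X) (I(X) = 1/(X - 2) = 1/(-2 + X))
(I(d) + 5)²*z(-54, -35) = (1/(-2 - 5) + 5)²*(-35*(1 - 35)) = (1/(-7) + 5)²*(-35*(-34)) = (-⅐ + 5)²*1190 = (34/7)²*1190 = (1156/49)*1190 = 196520/7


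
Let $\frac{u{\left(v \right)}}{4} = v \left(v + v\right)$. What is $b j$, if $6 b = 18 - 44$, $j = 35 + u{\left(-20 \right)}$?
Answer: $- \frac{42055}{3} \approx -14018.0$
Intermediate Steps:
$u{\left(v \right)} = 8 v^{2}$ ($u{\left(v \right)} = 4 v \left(v + v\right) = 4 v 2 v = 4 \cdot 2 v^{2} = 8 v^{2}$)
$j = 3235$ ($j = 35 + 8 \left(-20\right)^{2} = 35 + 8 \cdot 400 = 35 + 3200 = 3235$)
$b = - \frac{13}{3}$ ($b = \frac{18 - 44}{6} = \frac{1}{6} \left(-26\right) = - \frac{13}{3} \approx -4.3333$)
$b j = \left(- \frac{13}{3}\right) 3235 = - \frac{42055}{3}$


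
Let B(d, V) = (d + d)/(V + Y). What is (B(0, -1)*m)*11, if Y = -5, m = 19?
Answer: 0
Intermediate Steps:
B(d, V) = 2*d/(-5 + V) (B(d, V) = (d + d)/(V - 5) = (2*d)/(-5 + V) = 2*d/(-5 + V))
(B(0, -1)*m)*11 = ((2*0/(-5 - 1))*19)*11 = ((2*0/(-6))*19)*11 = ((2*0*(-⅙))*19)*11 = (0*19)*11 = 0*11 = 0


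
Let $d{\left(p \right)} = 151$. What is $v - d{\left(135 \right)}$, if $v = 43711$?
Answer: $43560$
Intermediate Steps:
$v - d{\left(135 \right)} = 43711 - 151 = 43560$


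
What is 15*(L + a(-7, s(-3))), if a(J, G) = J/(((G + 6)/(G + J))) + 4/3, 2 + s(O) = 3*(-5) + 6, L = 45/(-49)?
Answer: -18217/49 ≈ -371.78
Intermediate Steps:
L = -45/49 (L = 45*(-1/49) = -45/49 ≈ -0.91837)
s(O) = -11 (s(O) = -2 + (3*(-5) + 6) = -2 + (-15 + 6) = -2 - 9 = -11)
a(J, G) = 4/3 + J*(G + J)/(6 + G) (a(J, G) = J/(((6 + G)/(G + J))) + 4*(1/3) = J/(((6 + G)/(G + J))) + 4/3 = J*((G + J)/(6 + G)) + 4/3 = J*(G + J)/(6 + G) + 4/3 = 4/3 + J*(G + J)/(6 + G))
15*(L + a(-7, s(-3))) = 15*(-45/49 + (8 + (-7)**2 + (4/3)*(-11) - 11*(-7))/(6 - 11)) = 15*(-45/49 + (8 + 49 - 44/3 + 77)/(-5)) = 15*(-45/49 - 1/5*358/3) = 15*(-45/49 - 358/15) = 15*(-18217/735) = -18217/49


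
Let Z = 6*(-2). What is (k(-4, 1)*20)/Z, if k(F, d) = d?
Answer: -5/3 ≈ -1.6667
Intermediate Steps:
Z = -12
(k(-4, 1)*20)/Z = (1*20)/(-12) = 20*(-1/12) = -5/3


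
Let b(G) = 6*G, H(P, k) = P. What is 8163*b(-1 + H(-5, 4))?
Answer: -293868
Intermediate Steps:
8163*b(-1 + H(-5, 4)) = 8163*(6*(-1 - 5)) = 8163*(6*(-6)) = 8163*(-36) = -293868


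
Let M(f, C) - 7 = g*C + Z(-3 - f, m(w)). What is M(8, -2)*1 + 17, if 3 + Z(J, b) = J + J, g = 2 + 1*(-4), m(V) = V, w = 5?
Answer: 3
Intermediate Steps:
g = -2 (g = 2 - 4 = -2)
Z(J, b) = -3 + 2*J (Z(J, b) = -3 + (J + J) = -3 + 2*J)
M(f, C) = -2 - 2*C - 2*f (M(f, C) = 7 + (-2*C + (-3 + 2*(-3 - f))) = 7 + (-2*C + (-3 + (-6 - 2*f))) = 7 + (-2*C + (-9 - 2*f)) = 7 + (-9 - 2*C - 2*f) = -2 - 2*C - 2*f)
M(8, -2)*1 + 17 = (-2 - 2*(-2) - 2*8)*1 + 17 = (-2 + 4 - 16)*1 + 17 = -14*1 + 17 = -14 + 17 = 3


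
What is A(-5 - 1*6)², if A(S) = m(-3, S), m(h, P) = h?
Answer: 9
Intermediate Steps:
A(S) = -3
A(-5 - 1*6)² = (-3)² = 9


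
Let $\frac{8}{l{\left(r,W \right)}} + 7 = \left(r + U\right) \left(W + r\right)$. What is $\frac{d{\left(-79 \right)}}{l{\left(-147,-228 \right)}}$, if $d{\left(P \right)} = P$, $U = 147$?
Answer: $\frac{553}{8} \approx 69.125$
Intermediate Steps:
$l{\left(r,W \right)} = \frac{8}{-7 + \left(147 + r\right) \left(W + r\right)}$ ($l{\left(r,W \right)} = \frac{8}{-7 + \left(r + 147\right) \left(W + r\right)} = \frac{8}{-7 + \left(147 + r\right) \left(W + r\right)}$)
$\frac{d{\left(-79 \right)}}{l{\left(-147,-228 \right)}} = - \frac{79}{8 \frac{1}{-7 + \left(-147\right)^{2} + 147 \left(-228\right) + 147 \left(-147\right) - -33516}} = - \frac{79}{8 \frac{1}{-7 + 21609 - 33516 - 21609 + 33516}} = - \frac{79}{8 \frac{1}{-7}} = - \frac{79}{8 \left(- \frac{1}{7}\right)} = - \frac{79}{- \frac{8}{7}} = \left(-79\right) \left(- \frac{7}{8}\right) = \frac{553}{8}$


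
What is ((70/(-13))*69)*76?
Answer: -367080/13 ≈ -28237.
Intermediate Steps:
((70/(-13))*69)*76 = ((70*(-1/13))*69)*76 = -70/13*69*76 = -4830/13*76 = -367080/13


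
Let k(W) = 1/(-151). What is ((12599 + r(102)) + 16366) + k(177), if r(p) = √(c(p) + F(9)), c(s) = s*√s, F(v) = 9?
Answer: 4373714/151 + √(9 + 102*√102) ≈ 28997.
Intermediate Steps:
c(s) = s^(3/2)
r(p) = √(9 + p^(3/2)) (r(p) = √(p^(3/2) + 9) = √(9 + p^(3/2)))
k(W) = -1/151
((12599 + r(102)) + 16366) + k(177) = ((12599 + √(9 + 102^(3/2))) + 16366) - 1/151 = ((12599 + √(9 + 102*√102)) + 16366) - 1/151 = (28965 + √(9 + 102*√102)) - 1/151 = 4373714/151 + √(9 + 102*√102)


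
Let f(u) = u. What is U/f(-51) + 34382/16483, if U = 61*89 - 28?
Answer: -87271201/840633 ≈ -103.82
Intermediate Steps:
U = 5401 (U = 5429 - 28 = 5401)
U/f(-51) + 34382/16483 = 5401/(-51) + 34382/16483 = 5401*(-1/51) + 34382*(1/16483) = -5401/51 + 34382/16483 = -87271201/840633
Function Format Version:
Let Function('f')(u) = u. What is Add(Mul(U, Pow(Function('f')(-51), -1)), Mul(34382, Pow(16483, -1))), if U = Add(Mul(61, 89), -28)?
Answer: Rational(-87271201, 840633) ≈ -103.82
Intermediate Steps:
U = 5401 (U = Add(5429, -28) = 5401)
Add(Mul(U, Pow(Function('f')(-51), -1)), Mul(34382, Pow(16483, -1))) = Add(Mul(5401, Pow(-51, -1)), Mul(34382, Pow(16483, -1))) = Add(Mul(5401, Rational(-1, 51)), Mul(34382, Rational(1, 16483))) = Add(Rational(-5401, 51), Rational(34382, 16483)) = Rational(-87271201, 840633)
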